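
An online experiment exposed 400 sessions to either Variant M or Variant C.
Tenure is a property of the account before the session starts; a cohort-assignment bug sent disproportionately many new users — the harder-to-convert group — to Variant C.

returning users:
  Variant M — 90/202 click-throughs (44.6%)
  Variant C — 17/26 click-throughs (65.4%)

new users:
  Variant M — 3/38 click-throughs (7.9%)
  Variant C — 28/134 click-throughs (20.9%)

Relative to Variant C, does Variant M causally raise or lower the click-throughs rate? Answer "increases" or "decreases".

Since user tenure is a pre-existing factor (not a product of the variant) and it affects the outcome on its own, it is a confounder. The stratified rates, not the pooled rate, identify the causal effect.
Within each level — returning users: 44.6% vs 65.4%; new users: 7.9% vs 20.9% — Variant C is higher every time.

decreases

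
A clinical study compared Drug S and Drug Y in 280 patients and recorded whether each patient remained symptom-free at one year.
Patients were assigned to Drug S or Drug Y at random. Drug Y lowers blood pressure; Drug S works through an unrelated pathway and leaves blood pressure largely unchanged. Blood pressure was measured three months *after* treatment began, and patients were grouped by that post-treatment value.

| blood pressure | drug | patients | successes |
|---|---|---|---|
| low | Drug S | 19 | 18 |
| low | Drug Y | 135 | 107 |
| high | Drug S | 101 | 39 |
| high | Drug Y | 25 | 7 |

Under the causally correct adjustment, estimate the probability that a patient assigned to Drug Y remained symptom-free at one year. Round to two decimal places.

0.71

Because the drug influences blood pressure, blood pressure is a post-treatment mediator, not a confounder. Stratifying on it would bias the estimate; the causal effect is the crude pooled difference.
So P(outcome | do(Drug Y)) is just the pooled rate for Drug Y: 114/160 = 0.713.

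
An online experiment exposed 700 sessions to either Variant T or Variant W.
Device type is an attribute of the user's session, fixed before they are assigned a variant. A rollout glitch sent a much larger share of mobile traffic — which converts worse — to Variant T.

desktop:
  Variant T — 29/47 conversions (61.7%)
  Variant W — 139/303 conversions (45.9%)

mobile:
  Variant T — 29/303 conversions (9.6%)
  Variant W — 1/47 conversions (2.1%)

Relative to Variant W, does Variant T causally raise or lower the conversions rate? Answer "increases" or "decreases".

increases

The device type-specific comparison favours Variant T throughout, but the pooled figures favour Variant W. The question is whether to condition on device type.
Here device type is a common cause — it drives both which variant a case falls under and the outcome. The crude comparison mixes populations; the stratum-specific rates are the causally relevant ones.
Within each level — desktop: 61.7% vs 45.9%; mobile: 9.6% vs 2.1% — Variant T is higher every time.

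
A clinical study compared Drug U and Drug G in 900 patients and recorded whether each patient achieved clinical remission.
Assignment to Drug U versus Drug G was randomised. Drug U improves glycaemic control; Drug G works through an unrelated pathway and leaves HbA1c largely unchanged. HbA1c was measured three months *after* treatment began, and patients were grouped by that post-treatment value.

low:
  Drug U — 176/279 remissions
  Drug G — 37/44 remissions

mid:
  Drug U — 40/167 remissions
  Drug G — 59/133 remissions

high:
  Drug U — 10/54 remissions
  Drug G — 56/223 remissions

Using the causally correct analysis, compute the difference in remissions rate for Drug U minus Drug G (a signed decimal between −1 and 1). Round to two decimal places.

The stratified and pooled comparisons disagree (Drug G wins within each HbA1c; Drug U wins overall), so the answer turns on the causal role of HbA1c.
HbA1c is downstream of the drug. One should not condition on a consequence of treatment, so the overall rates are the right comparison.
The causal difference is the pooled difference: 0.452 − 0.380 = +0.072.

+0.07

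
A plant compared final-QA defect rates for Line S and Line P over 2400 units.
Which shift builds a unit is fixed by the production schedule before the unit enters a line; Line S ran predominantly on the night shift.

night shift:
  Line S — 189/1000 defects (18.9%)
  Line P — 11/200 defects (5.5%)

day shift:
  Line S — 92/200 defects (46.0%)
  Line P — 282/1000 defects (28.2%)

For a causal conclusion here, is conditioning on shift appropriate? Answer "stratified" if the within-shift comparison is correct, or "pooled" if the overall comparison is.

stratified

Shift differs across lines for reasons unrelated to any effect of the line itself, and it separately predicts the outcome — a classic confounder. We must compare within shift levels.
Within each level — night shift: 18.9% vs 5.5%; day shift: 46.0% vs 28.2% — Line P is lower every time.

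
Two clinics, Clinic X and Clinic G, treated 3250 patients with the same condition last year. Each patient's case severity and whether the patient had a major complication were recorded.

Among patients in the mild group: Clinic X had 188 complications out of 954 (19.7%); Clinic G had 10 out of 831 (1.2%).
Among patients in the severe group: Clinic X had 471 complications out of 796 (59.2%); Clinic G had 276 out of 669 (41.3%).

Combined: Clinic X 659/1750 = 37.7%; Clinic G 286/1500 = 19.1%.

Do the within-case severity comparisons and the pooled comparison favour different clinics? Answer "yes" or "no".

no

Within each case severity level (mild 19.7% vs 1.2%; severe 59.2% vs 41.3%), Clinic G has the lower rate every time. Pooled: 37.7% vs 19.1% — Clinic G has the lower rate overall. They agree.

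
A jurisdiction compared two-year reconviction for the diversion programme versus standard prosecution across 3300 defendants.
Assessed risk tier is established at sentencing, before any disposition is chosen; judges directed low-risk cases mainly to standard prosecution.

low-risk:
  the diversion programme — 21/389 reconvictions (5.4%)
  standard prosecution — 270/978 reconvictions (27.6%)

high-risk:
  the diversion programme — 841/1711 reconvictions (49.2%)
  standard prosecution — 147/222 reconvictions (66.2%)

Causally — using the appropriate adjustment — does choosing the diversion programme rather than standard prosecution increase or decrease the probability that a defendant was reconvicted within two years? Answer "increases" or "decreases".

decreases

Nothing the disposition does changes assessed risk tier; the imbalance is an allocation artefact. With assessed risk tier also predicting the outcome, the pooled figure is confounded, and the within-stratum comparison is the causal one.
Within each level — low-risk: 5.4% vs 27.6%; high-risk: 49.2% vs 66.2% — the diversion programme is lower every time.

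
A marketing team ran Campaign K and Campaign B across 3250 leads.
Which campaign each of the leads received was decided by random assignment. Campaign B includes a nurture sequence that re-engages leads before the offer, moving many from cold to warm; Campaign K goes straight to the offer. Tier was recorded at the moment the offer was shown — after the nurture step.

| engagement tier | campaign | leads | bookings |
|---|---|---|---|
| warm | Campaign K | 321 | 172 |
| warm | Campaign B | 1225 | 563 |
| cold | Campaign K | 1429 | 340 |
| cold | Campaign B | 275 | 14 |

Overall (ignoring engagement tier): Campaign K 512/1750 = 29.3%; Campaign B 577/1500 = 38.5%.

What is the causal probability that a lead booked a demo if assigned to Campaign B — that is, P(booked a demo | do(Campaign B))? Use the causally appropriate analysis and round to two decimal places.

The engagement tier-specific comparison favours Campaign K throughout, but the pooled figures favour Campaign B. The question is whether to condition on engagement tier.
Because the campaign influences engagement tier, engagement tier is a post-treatment mediator, not a confounder. Stratifying on it would bias the estimate; the causal effect is the crude pooled difference.
So P(outcome | do(Campaign B)) is just the pooled rate for Campaign B: 577/1500 = 0.385.

0.38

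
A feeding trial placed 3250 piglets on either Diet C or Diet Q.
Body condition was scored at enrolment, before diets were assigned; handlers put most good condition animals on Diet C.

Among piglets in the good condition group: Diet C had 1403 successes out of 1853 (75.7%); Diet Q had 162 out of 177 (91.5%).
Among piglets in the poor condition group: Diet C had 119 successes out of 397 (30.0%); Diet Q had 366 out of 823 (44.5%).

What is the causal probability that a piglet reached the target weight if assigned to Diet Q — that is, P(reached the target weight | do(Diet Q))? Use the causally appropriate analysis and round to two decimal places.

The imbalance in starting body condition arose from how piglets were allocated, not from anything the diet did; and starting body condition independently affects the outcome. The pooled gap is confounded — condition on starting body condition.
Standardising Diet Q to the population starting body condition mix: 0.625·162/177 + 0.375·366/823 = 0.739.

0.74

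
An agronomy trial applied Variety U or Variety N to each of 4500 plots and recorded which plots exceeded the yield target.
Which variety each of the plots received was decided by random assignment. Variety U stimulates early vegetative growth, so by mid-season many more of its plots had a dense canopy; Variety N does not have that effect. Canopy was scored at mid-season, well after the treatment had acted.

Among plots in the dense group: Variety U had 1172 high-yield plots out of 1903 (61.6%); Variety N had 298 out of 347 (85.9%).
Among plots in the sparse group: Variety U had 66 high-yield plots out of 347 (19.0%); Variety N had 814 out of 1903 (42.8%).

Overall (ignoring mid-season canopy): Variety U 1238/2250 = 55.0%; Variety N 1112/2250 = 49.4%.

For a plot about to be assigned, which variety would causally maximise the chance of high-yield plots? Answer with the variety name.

The stratified and pooled comparisons disagree (Variety N wins within each mid-season canopy; Variety U wins overall), so the answer turns on the causal role of mid-season canopy.
Stratifying would compare varietys among plots the varietys themselves sorted into mid-season canopy groups — a form of selection on an intermediate. The unconditioned pooled rates give the total causal effect.
Pooled: Variety U 55.0% vs Variety N 49.4%; Variety U is higher overall.

Variety U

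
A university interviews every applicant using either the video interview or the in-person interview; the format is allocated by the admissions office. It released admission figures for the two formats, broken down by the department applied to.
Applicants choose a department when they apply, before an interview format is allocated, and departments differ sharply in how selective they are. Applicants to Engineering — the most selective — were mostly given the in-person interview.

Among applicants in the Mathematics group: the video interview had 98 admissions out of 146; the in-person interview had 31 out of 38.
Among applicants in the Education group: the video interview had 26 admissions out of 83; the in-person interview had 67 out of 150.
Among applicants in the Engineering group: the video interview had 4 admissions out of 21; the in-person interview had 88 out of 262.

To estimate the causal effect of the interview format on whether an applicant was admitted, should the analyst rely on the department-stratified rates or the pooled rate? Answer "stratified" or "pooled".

Department differs across interview formats for reasons unrelated to any effect of the interview format itself, and it separately predicts the outcome — a classic confounder. We must compare within department levels.
Within each level — Mathematics: 67.1% vs 81.6%; Education: 31.3% vs 44.7%; Engineering: 19.0% vs 33.6% — the in-person interview is higher every time.

stratified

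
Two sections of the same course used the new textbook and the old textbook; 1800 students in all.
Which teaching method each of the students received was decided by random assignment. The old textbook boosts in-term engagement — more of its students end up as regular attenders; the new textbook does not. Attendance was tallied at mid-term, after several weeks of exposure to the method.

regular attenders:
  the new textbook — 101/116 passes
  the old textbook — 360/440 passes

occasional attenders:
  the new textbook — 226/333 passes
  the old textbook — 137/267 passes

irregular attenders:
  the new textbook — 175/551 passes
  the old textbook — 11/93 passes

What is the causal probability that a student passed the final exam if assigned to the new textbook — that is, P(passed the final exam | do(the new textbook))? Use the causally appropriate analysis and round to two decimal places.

Mid-term attendance here is a post-treatment variable shaped by the teaching method; conditioning on it would introduce bias rather than remove it. The overall comparison is the causal one.
So P(outcome | do(the new textbook)) is just the pooled rate for the new textbook: 502/1000 = 0.502.

0.50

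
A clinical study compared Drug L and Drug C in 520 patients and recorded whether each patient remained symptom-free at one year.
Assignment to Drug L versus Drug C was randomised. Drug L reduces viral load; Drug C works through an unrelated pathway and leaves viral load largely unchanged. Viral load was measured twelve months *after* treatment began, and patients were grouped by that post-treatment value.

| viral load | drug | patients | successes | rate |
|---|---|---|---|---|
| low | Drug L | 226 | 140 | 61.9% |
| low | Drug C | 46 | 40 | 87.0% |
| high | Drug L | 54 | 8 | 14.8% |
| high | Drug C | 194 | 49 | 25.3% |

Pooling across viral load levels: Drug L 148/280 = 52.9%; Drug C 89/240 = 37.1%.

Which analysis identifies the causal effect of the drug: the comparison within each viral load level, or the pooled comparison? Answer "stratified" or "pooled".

pooled

Within every viral load level Drug C has the higher rate, yet pooled Drug L does — Simpson's reversal.
Viral load here is a post-treatment variable shaped by the drug; conditioning on it would introduce bias rather than remove it. The overall comparison is the causal one.
Pooled: Drug L 52.9% vs Drug C 37.1%; Drug L is higher overall.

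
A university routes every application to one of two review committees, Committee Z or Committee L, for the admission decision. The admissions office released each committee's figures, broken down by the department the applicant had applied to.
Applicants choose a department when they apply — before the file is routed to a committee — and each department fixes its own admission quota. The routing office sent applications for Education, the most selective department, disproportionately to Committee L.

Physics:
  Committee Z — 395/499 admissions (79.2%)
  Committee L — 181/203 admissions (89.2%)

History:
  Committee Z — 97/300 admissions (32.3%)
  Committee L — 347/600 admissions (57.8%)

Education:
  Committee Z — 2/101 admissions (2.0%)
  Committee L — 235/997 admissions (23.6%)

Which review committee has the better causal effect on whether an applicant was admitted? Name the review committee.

The stratified and pooled comparisons disagree (Committee L wins within each department; Committee Z wins overall), so the answer turns on the causal role of department.
Department is set before the review committee has any effect — it is not caused by the review committee — and it independently drives the outcome. That makes it a confounder, so the causal comparison is within department levels.
Within each level — Physics: 79.2% vs 89.2%; History: 32.3% vs 57.8%; Education: 2.0% vs 23.6% — Committee L is higher every time.

Committee L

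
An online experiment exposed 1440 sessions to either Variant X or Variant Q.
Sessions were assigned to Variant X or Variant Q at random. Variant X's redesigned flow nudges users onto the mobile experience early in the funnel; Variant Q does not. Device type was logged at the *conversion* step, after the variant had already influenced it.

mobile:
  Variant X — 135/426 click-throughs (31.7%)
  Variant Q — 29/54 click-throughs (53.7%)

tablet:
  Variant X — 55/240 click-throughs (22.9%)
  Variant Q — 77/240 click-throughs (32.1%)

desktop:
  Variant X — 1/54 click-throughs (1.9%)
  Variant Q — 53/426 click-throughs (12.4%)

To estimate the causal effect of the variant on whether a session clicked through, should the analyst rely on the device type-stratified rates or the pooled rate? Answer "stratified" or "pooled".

Device type is recorded after the variant and is itself shifted by it — it sits on the causal path from variant to outcome. Conditioning on a mediator would strip out part of the effect we want; the pooled comparison gives the total causal effect.
Pooled: Variant X 26.5% vs Variant Q 22.1%; Variant X is higher overall.

pooled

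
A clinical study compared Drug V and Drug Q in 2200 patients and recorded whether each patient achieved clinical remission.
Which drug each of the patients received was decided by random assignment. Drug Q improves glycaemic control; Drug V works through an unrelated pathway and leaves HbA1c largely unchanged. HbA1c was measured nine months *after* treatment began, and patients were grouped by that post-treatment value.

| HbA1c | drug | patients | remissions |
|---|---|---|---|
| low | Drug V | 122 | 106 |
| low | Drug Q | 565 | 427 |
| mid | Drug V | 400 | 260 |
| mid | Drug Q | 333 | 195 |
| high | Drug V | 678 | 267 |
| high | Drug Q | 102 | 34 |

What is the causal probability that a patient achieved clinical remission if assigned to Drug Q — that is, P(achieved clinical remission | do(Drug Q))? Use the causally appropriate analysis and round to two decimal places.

The distribution of HbA1c is itself part of what the drug does — it is an intermediate outcome. Holding it fixed would remove that part of the effect; the total effect is the pooled difference.
So P(outcome | do(Drug Q)) is just the pooled rate for Drug Q: 656/1000 = 0.656.

0.66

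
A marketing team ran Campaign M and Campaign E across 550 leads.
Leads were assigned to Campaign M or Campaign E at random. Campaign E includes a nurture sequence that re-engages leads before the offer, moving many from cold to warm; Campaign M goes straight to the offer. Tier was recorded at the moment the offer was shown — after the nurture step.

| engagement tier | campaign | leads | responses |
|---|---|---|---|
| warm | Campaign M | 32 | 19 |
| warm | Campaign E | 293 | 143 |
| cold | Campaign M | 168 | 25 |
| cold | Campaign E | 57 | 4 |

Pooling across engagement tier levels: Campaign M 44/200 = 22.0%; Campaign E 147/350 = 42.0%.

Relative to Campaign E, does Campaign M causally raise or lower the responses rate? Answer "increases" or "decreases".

Engagement tier is downstream of the campaign. One should not condition on a consequence of treatment, so the overall rates are the right comparison.
Pooled: Campaign M 22.0% vs Campaign E 42.0%; Campaign E is higher overall.

decreases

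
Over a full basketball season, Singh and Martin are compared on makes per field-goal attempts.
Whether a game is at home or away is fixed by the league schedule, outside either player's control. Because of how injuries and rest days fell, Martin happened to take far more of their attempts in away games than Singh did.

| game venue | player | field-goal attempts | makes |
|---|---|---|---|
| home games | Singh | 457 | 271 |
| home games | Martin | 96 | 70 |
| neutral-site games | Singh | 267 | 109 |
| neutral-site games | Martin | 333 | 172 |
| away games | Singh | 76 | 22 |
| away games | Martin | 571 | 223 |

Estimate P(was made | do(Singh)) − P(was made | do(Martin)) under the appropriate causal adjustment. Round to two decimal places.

-0.11

Within every game venue level Martin has the higher rate, yet pooled Singh does — Simpson's reversal.
Nothing the player does changes game venue; the imbalance is an allocation artefact. With game venue also predicting the outcome, the pooled figure is confounded, and the within-stratum comparison is the causal one.
Adjusting over the population distribution of game venue: 0.307·(0.593−0.729) + 0.333·(0.408−0.517) + 0.359·(0.289−0.391) = -0.114.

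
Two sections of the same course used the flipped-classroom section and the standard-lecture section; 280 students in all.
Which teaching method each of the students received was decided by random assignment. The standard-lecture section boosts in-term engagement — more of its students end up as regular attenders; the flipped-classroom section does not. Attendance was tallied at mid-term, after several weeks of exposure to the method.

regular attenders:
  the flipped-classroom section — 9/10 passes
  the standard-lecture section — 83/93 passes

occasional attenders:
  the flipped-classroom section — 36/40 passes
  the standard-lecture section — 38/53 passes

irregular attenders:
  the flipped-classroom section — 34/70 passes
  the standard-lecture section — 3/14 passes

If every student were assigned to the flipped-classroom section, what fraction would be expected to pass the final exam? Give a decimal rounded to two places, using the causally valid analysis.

0.66

Within every mid-term attendance level the flipped-classroom section has the higher rate, yet pooled the standard-lecture section does — Simpson's reversal.
Mid-term attendance here is a post-treatment variable shaped by the teaching method; conditioning on it would introduce bias rather than remove it. The overall comparison is the causal one.
So P(outcome | do(the flipped-classroom section)) is just the pooled rate for the flipped-classroom section: 79/120 = 0.658.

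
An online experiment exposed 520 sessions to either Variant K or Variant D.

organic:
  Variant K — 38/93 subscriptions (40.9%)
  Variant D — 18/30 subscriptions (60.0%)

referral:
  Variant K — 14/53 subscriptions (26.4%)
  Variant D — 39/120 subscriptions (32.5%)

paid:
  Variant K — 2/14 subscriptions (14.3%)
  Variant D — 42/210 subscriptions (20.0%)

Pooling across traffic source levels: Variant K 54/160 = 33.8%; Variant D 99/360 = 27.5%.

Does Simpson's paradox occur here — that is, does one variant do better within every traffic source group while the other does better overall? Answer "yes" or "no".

yes

Within each traffic source level (organic 40.9% vs 60.0%; referral 26.4% vs 32.5%; paid 14.3% vs 20.0%), Variant D has the higher rate every time. Pooled: 33.8% vs 27.5% — Variant K has the higher rate overall. The two comparisons disagree.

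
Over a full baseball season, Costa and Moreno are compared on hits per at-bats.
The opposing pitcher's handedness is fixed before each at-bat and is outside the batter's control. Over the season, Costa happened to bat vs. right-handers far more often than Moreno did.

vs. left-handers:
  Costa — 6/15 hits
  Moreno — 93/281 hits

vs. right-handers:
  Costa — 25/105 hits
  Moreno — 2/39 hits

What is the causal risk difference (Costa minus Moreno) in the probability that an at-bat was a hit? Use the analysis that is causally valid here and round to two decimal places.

Within every pitcher handedness level Costa has the higher rate, yet pooled Moreno does — Simpson's reversal.
Pitcher handedness is set before the player has any effect — it is not caused by the player — and it independently drives the outcome. That makes it a confounder, so the causal comparison is within pitcher handedness levels.
Adjusting over the population distribution of pitcher handedness: 0.673·(0.400−0.331) + 0.327·(0.238−0.051) = +0.108.

+0.11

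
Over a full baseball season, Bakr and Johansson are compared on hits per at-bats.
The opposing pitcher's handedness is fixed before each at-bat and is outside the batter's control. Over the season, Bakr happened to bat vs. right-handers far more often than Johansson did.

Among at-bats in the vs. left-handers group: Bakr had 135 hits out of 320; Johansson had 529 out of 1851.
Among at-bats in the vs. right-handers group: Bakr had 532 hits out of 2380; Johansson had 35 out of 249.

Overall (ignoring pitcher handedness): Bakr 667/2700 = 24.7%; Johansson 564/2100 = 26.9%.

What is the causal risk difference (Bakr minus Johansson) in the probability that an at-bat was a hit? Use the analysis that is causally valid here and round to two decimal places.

The imbalance in pitcher handedness arose from how at-bats were allocated, not from anything the player did; and pitcher handedness independently affects the outcome. The pooled gap is confounded — condition on pitcher handedness.
Adjusting over the population distribution of pitcher handedness: 0.452·(0.422−0.286) + 0.548·(0.224−0.141) = +0.107.

+0.11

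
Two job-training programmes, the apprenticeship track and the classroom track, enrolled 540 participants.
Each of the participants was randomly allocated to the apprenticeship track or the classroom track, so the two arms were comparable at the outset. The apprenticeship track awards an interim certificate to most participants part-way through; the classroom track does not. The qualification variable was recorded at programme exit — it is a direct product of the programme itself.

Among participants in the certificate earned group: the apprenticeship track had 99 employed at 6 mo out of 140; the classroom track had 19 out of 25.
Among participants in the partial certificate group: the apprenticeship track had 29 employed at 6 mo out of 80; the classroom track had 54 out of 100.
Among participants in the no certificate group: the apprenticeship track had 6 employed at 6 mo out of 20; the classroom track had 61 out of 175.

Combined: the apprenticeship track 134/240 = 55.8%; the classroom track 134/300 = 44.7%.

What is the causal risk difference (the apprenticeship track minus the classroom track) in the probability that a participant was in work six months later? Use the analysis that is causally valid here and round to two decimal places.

+0.11

Because the programme influences qualification attained during the programme, qualification attained during the programme is a post-treatment mediator, not a confounder. Stratifying on it would bias the estimate; the causal effect is the crude pooled difference.
The causal difference is the pooled difference: 0.558 − 0.447 = +0.112.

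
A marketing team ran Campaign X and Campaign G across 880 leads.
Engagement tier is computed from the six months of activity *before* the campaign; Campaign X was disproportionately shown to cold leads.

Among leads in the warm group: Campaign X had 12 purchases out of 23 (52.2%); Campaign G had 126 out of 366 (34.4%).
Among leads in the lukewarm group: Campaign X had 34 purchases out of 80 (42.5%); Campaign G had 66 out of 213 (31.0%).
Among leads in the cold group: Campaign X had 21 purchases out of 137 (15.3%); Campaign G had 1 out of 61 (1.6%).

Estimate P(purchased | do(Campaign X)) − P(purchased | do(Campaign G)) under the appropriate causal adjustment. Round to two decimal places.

+0.15

Campaign X is higher inside every engagement tier stratum but Campaign G is higher in aggregate. Whether to stratify depends on how engagement tier relates to the campaign.
Since engagement tier is a pre-existing factor (not a product of the campaign) and it affects the outcome on its own, it is a confounder. The stratified rates, not the pooled rate, identify the causal effect.
Adjusting over the population distribution of engagement tier: 0.442·(0.522−0.344) + 0.333·(0.425−0.310) + 0.225·(0.153−0.016) = +0.148.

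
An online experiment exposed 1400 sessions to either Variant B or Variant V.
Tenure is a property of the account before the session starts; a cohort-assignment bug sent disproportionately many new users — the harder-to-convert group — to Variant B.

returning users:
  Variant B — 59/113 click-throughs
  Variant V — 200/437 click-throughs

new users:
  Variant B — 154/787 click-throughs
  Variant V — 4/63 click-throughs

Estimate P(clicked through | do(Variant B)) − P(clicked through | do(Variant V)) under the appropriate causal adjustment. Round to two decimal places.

+0.11

User tenure differs across variants for reasons unrelated to any effect of the variant itself, and it separately predicts the outcome — a classic confounder. We must compare within user tenure levels.
Adjusting over the population distribution of user tenure: 0.393·(0.522−0.458) + 0.607·(0.196−0.063) = +0.106.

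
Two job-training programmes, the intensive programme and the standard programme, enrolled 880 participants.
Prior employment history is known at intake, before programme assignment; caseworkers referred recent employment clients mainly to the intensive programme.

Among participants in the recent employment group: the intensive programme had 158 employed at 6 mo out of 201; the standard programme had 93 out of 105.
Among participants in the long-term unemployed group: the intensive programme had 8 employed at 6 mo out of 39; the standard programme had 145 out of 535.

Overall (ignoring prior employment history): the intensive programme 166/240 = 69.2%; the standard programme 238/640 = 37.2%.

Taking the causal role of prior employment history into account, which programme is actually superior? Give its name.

Within every prior employment history level the standard programme has the higher rate, yet pooled the intensive programme does — Simpson's reversal.
Nothing the programme does changes prior employment history; the imbalance is an allocation artefact. With prior employment history also predicting the outcome, the pooled figure is confounded, and the within-stratum comparison is the causal one.
Within each level — recent employment: 78.6% vs 88.6%; long-term unemployed: 20.5% vs 27.1% — the standard programme is higher every time.

the standard programme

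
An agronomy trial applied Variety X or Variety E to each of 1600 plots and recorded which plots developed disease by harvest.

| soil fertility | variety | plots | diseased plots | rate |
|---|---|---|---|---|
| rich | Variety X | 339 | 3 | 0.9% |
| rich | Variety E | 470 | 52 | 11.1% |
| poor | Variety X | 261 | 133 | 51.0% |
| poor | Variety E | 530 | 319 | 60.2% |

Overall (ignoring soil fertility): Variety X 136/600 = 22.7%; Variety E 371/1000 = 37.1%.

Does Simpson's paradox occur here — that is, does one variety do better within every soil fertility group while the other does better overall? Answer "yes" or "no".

no

Within each soil fertility level (rich 0.9% vs 11.1%; poor 51.0% vs 60.2%), Variety X has the lower rate every time. Pooled: 22.7% vs 37.1% — Variety X has the lower rate overall. They agree.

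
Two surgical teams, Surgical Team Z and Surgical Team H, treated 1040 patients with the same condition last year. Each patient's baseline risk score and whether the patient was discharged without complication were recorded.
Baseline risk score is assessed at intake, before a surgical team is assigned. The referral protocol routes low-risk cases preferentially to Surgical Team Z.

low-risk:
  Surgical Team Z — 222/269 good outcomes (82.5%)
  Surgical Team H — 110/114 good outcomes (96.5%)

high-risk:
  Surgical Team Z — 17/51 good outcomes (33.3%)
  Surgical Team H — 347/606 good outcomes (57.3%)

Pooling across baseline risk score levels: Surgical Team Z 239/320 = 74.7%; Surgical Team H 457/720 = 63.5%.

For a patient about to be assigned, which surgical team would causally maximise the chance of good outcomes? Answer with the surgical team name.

The baseline risk score-specific comparison favours Surgical Team H throughout, but the pooled figures favour Surgical Team Z. The question is whether to condition on baseline risk score.
Baseline risk score satisfies the back-door criterion: it is not a descendant of the surgical team, and it blocks the spurious path from surgical team to outcome. Adjusting for it (i.e., using the within-baseline risk score rates) gives the causal effect.
Within each level — low-risk: 82.5% vs 96.5%; high-risk: 33.3% vs 57.3% — Surgical Team H is higher every time.

Surgical Team H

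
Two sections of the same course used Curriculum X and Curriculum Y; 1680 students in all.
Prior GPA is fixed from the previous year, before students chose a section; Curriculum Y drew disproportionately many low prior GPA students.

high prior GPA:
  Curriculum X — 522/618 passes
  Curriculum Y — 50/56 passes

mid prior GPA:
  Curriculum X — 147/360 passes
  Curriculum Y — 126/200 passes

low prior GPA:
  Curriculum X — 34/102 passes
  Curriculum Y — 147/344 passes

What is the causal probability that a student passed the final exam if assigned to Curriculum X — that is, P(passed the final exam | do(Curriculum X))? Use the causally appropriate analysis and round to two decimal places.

0.56

The stratified and pooled comparisons disagree (Curriculum Y wins within each prior GPA band; Curriculum X wins overall), so the answer turns on the causal role of prior GPA band.
Since prior GPA band is a pre-existing factor (not a product of the teaching method) and it affects the outcome on its own, it is a confounder. The stratified rates, not the pooled rate, identify the causal effect.
Standardising Curriculum X to the population prior GPA band mix: 0.401·522/618 + 0.333·147/360 + 0.265·34/102 = 0.563.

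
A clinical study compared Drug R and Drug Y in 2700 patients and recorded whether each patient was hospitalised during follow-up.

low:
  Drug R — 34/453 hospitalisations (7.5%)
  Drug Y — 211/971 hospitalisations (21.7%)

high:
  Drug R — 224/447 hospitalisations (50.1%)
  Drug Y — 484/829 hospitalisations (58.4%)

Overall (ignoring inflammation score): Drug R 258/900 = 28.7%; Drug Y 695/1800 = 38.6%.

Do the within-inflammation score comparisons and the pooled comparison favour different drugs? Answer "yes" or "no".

no

Within each inflammation score level (low 7.5% vs 21.7%; high 50.1% vs 58.4%), Drug R has the lower rate every time. Pooled: 28.7% vs 38.6% — Drug R has the lower rate overall. They agree.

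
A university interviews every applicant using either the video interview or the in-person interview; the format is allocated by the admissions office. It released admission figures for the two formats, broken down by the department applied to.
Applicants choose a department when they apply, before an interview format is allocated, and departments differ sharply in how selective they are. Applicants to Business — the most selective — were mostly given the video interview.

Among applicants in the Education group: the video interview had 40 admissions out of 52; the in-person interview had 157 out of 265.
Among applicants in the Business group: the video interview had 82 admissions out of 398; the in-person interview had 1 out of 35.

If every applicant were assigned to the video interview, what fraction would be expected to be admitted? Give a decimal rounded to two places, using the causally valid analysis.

0.44

Nothing the interview format does changes department; the imbalance is an allocation artefact. With department also predicting the outcome, the pooled figure is confounded, and the within-stratum comparison is the causal one.
Standardising the video interview to the population department mix: 0.423·40/52 + 0.577·82/398 = 0.444.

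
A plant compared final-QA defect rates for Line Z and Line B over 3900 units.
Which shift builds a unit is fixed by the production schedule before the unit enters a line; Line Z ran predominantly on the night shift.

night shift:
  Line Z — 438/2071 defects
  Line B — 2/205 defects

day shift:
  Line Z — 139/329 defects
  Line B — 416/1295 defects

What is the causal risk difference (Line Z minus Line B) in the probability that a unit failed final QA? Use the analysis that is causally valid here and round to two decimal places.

Since shift is a pre-existing factor (not a product of the line) and it affects the outcome on its own, it is a confounder. The stratified rates, not the pooled rate, identify the causal effect.
Adjusting over the population distribution of shift: 0.584·(0.211−0.010) + 0.416·(0.422−0.321) = +0.160.

+0.16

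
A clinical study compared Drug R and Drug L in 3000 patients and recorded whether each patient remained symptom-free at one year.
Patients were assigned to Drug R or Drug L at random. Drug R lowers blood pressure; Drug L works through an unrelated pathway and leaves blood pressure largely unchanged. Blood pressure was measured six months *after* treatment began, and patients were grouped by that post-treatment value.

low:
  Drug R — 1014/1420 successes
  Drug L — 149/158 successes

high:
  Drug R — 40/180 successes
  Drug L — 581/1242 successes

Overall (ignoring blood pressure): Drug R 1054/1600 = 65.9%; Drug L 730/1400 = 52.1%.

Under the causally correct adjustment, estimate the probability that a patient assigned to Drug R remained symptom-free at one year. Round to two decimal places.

0.66

Blood pressure here is a post-treatment variable shaped by the drug; conditioning on it would introduce bias rather than remove it. The overall comparison is the causal one.
So P(outcome | do(Drug R)) is just the pooled rate for Drug R: 1054/1600 = 0.659.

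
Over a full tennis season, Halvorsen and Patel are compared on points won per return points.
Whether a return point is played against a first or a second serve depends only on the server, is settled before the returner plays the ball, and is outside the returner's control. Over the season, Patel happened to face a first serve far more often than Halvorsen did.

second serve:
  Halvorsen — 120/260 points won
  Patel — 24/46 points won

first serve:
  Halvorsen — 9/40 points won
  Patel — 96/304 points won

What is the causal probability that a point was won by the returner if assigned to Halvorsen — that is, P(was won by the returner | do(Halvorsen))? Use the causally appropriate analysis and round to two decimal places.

0.34

Here serve type is a common cause — it drives both which player a case falls under and the outcome. The crude comparison mixes populations; the stratum-specific rates are the causally relevant ones.
Standardising Halvorsen to the population serve type mix: 0.471·120/260 + 0.529·9/40 = 0.336.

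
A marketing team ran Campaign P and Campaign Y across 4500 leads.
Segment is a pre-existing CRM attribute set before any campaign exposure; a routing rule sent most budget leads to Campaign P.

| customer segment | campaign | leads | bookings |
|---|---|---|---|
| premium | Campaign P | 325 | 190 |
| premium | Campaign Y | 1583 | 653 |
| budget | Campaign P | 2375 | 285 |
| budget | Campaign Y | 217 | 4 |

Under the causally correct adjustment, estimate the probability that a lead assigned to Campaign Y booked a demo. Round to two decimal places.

0.19

Campaign P is higher inside every customer segment stratum but Campaign Y is higher in aggregate. Whether to stratify depends on how customer segment relates to the campaign.
Customer segment satisfies the back-door criterion: it is not a descendant of the campaign, and it blocks the spurious path from campaign to outcome. Adjusting for it (i.e., using the within-customer segment rates) gives the causal effect.
Standardising Campaign Y to the population customer segment mix: 0.424·653/1583 + 0.576·4/217 = 0.186.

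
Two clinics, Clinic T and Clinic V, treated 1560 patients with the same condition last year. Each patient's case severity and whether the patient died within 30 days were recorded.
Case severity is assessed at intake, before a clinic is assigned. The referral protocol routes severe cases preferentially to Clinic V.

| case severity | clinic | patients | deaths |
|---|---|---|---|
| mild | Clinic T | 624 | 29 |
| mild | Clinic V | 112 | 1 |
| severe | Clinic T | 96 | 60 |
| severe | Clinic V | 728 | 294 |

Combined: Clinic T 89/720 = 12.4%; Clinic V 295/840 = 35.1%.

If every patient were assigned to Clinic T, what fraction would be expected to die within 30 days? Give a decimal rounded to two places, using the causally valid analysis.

0.35

Case severity satisfies the back-door criterion: it is not a descendant of the clinic, and it blocks the spurious path from clinic to outcome. Adjusting for it (i.e., using the within-case severity rates) gives the causal effect.
Standardising Clinic T to the population case severity mix: 0.472·29/624 + 0.528·60/96 = 0.352.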